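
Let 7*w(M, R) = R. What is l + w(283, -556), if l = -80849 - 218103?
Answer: -2093220/7 ≈ -2.9903e+5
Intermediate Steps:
w(M, R) = R/7
l = -298952
l + w(283, -556) = -298952 + (⅐)*(-556) = -298952 - 556/7 = -2093220/7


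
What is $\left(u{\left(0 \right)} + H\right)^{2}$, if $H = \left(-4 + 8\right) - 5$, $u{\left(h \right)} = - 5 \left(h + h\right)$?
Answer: $1$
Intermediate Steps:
$u{\left(h \right)} = - 10 h$ ($u{\left(h \right)} = - 5 \cdot 2 h = - 10 h$)
$H = -1$ ($H = 4 - 5 = -1$)
$\left(u{\left(0 \right)} + H\right)^{2} = \left(\left(-10\right) 0 - 1\right)^{2} = \left(0 - 1\right)^{2} = \left(-1\right)^{2} = 1$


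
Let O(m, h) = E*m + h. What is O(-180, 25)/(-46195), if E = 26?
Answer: 931/9239 ≈ 0.10077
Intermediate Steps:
O(m, h) = h + 26*m (O(m, h) = 26*m + h = h + 26*m)
O(-180, 25)/(-46195) = (25 + 26*(-180))/(-46195) = (25 - 4680)*(-1/46195) = -4655*(-1/46195) = 931/9239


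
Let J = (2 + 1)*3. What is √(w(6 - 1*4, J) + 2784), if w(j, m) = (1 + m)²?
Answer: 2*√721 ≈ 53.703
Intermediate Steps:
J = 9 (J = 3*3 = 9)
√(w(6 - 1*4, J) + 2784) = √((1 + 9)² + 2784) = √(10² + 2784) = √(100 + 2784) = √2884 = 2*√721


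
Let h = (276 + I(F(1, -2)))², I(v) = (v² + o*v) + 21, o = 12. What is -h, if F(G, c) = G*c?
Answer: -76729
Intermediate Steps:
I(v) = 21 + v² + 12*v (I(v) = (v² + 12*v) + 21 = 21 + v² + 12*v)
h = 76729 (h = (276 + (21 + (1*(-2))² + 12*(1*(-2))))² = (276 + (21 + (-2)² + 12*(-2)))² = (276 + (21 + 4 - 24))² = (276 + 1)² = 277² = 76729)
-h = -1*76729 = -76729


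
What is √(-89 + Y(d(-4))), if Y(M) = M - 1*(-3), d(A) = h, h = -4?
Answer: 3*I*√10 ≈ 9.4868*I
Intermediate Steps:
d(A) = -4
Y(M) = 3 + M (Y(M) = M + 3 = 3 + M)
√(-89 + Y(d(-4))) = √(-89 + (3 - 4)) = √(-89 - 1) = √(-90) = 3*I*√10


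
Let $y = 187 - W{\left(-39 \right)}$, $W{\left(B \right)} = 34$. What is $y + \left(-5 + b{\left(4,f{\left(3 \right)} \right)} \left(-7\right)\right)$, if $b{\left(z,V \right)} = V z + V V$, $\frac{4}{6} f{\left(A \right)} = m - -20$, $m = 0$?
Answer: $-6992$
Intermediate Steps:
$f{\left(A \right)} = 30$ ($f{\left(A \right)} = \frac{3 \left(0 - -20\right)}{2} = \frac{3 \left(0 + 20\right)}{2} = \frac{3}{2} \cdot 20 = 30$)
$b{\left(z,V \right)} = V^{2} + V z$ ($b{\left(z,V \right)} = V z + V^{2} = V^{2} + V z$)
$y = 153$ ($y = 187 - 34 = 153$)
$y + \left(-5 + b{\left(4,f{\left(3 \right)} \right)} \left(-7\right)\right) = 153 + \left(-5 + 30 \left(30 + 4\right) \left(-7\right)\right) = 153 + \left(-5 + 30 \cdot 34 \left(-7\right)\right) = 153 + \left(-5 + 1020 \left(-7\right)\right) = 153 - 7145 = -6992$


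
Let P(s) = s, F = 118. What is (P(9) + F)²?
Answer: 16129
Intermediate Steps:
(P(9) + F)² = (9 + 118)² = 127² = 16129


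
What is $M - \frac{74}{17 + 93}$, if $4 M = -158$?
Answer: $- \frac{4419}{110} \approx -40.173$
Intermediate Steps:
$M = - \frac{79}{2}$ ($M = \frac{1}{4} \left(-158\right) = - \frac{79}{2} \approx -39.5$)
$M - \frac{74}{17 + 93} = - \frac{79}{2} - \frac{74}{17 + 93} = - \frac{79}{2} - \frac{74}{110} = - \frac{79}{2} - \frac{37}{55} = - \frac{4419}{110}$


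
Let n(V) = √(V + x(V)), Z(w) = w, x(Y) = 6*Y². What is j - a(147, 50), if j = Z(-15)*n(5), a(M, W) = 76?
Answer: -76 - 15*√155 ≈ -262.75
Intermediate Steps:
n(V) = √(V + 6*V²)
j = -15*√155 (j = -15*√5*√(1 + 6*5) = -15*√5*√(1 + 30) = -15*√155 ≈ -186.75)
j - a(147, 50) = -15*√155 - 1*76 = -15*√155 - 76 = -76 - 15*√155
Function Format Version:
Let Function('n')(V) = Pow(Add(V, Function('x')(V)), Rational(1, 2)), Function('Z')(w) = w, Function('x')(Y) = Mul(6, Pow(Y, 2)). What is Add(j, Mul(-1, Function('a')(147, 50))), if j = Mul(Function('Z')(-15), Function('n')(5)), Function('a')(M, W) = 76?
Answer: Add(-76, Mul(-15, Pow(155, Rational(1, 2)))) ≈ -262.75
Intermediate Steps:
Function('n')(V) = Pow(Add(V, Mul(6, Pow(V, 2))), Rational(1, 2))
j = Mul(-15, Pow(155, Rational(1, 2))) (j = Mul(-15, Pow(Mul(5, Add(1, Mul(6, 5))), Rational(1, 2))) = Mul(-15, Pow(Mul(5, Add(1, 30)), Rational(1, 2))) = Mul(-15, Pow(Mul(5, 31), Rational(1, 2))) = Mul(-15, Pow(155, Rational(1, 2))) ≈ -186.75)
Add(j, Mul(-1, Function('a')(147, 50))) = Add(Mul(-15, Pow(155, Rational(1, 2))), Mul(-1, 76)) = Add(Mul(-15, Pow(155, Rational(1, 2))), -76) = Add(-76, Mul(-15, Pow(155, Rational(1, 2))))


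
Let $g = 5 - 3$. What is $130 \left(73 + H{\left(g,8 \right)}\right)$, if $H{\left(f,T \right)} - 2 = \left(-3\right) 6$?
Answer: $7410$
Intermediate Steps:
$g = 2$
$H{\left(f,T \right)} = -16$ ($H{\left(f,T \right)} = 2 - 18 = -16$)
$130 \left(73 + H{\left(g,8 \right)}\right) = 130 \left(73 - 16\right) = 130 \cdot 57 = 7410$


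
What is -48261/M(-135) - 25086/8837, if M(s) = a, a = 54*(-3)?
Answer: 140806175/477198 ≈ 295.07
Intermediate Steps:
a = -162
M(s) = -162
-48261/M(-135) - 25086/8837 = -48261/(-162) - 25086/8837 = -48261*(-1/162) - 25086*1/8837 = 16087/54 - 25086/8837 = 140806175/477198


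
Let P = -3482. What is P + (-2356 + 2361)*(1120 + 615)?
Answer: 5193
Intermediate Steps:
P + (-2356 + 2361)*(1120 + 615) = -3482 + (-2356 + 2361)*(1120 + 615) = -3482 + 5*1735 = -3482 + 8675 = 5193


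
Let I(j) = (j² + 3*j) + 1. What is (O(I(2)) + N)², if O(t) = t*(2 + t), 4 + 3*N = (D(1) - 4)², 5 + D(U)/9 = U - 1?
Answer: 887364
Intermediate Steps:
D(U) = -54 + 9*U (D(U) = -45 + 9*(U - 1) = -45 + 9*(-1 + U) = -45 + (-9 + 9*U) = -54 + 9*U)
I(j) = 1 + j² + 3*j
N = 799 (N = -4/3 + ((-54 + 9*1) - 4)²/3 = -4/3 + ((-54 + 9) - 4)²/3 = -4/3 + (-45 - 4)²/3 = -4/3 + (⅓)*(-49)² = -4/3 + (⅓)*2401 = -4/3 + 2401/3 = 799)
(O(I(2)) + N)² = ((1 + 2² + 3*2)*(2 + (1 + 2² + 3*2)) + 799)² = ((1 + 4 + 6)*(2 + (1 + 4 + 6)) + 799)² = (11*(2 + 11) + 799)² = (11*13 + 799)² = (143 + 799)² = 942² = 887364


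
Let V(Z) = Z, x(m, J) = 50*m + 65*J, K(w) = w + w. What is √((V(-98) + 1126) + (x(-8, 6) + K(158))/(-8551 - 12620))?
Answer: 169*√1792478/7057 ≈ 32.062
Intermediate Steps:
K(w) = 2*w
√((V(-98) + 1126) + (x(-8, 6) + K(158))/(-8551 - 12620)) = √((-98 + 1126) + ((50*(-8) + 65*6) + 2*158)/(-8551 - 12620)) = √(1028 + ((-400 + 390) + 316)/(-21171)) = √(1028 + (-10 + 316)*(-1/21171)) = √(1028 + 306*(-1/21171)) = √(1028 - 102/7057) = √(7254494/7057) = 169*√1792478/7057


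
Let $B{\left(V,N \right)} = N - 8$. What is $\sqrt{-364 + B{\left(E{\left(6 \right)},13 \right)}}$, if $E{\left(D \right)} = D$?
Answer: $i \sqrt{359} \approx 18.947 i$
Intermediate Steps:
$B{\left(V,N \right)} = -8 + N$ ($B{\left(V,N \right)} = N - 8 = -8 + N$)
$\sqrt{-364 + B{\left(E{\left(6 \right)},13 \right)}} = \sqrt{-364 + \left(-8 + 13\right)} = \sqrt{-364 + 5} = \sqrt{-359} = i \sqrt{359}$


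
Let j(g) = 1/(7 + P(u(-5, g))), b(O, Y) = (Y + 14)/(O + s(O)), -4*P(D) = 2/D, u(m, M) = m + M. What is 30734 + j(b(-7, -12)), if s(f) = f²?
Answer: 45394326/1477 ≈ 30734.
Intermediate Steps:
u(m, M) = M + m
P(D) = -1/(2*D)
b(O, Y) = (14 + Y)/(O + O²) (b(O, Y) = (Y + 14)/(O + O²) = (14 + Y)/(O + O²))
j(g) = 1/(7 - 1/(2*(-5 + g))) (j(g) = 1/(7 - 1/(2*(g - 5))) = 1/(7 - 1/(2*(-5 + g))))
30734 + j(b(-7, -12)) = 30734 + 2*(-5 + (14 - 12)/((-7)*(1 - 7)))/(-71 + 14*((14 - 12)/((-7)*(1 - 7)))) = 30734 + 2*(-5 - ⅐*2/(-6))/(-71 + 14*(-⅐*2/(-6))) = 30734 + 2*(-5 - ⅐*(-⅙)*2)/(-71 + 14*(-⅐*(-⅙)*2)) = 30734 + 2*(-5 + 1/21)/(-71 + 14*(1/21)) = 30734 + 2*(-104/21)/(-71 + ⅔) = 30734 + 2*(-104/21)/(-211/3) = 30734 + 2*(-3/211)*(-104/21) = 30734 + 208/1477 = 45394326/1477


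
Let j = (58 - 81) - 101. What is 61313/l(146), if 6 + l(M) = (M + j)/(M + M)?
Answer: -8951698/865 ≈ -10349.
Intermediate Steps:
j = -124 (j = -23 - 101 = -124)
l(M) = -6 + (-124 + M)/(2*M) (l(M) = -6 + (M - 124)/(M + M) = -6 + (-124 + M)/((2*M)) = -6 + (-124 + M)*(1/(2*M)) = -6 + (-124 + M)/(2*M))
61313/l(146) = 61313/(-11/2 - 62/146) = 61313/(-11/2 - 62*1/146) = 61313/(-11/2 - 31/73) = 61313/(-865/146) = 61313*(-146/865) = -8951698/865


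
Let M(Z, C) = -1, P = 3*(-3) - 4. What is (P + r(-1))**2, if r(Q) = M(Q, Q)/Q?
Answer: 144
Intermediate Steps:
P = -13 (P = -9 - 4 = -13)
r(Q) = -1/Q
(P + r(-1))**2 = (-13 - 1/(-1))**2 = (-13 - 1*(-1))**2 = (-13 + 1)**2 = (-12)**2 = 144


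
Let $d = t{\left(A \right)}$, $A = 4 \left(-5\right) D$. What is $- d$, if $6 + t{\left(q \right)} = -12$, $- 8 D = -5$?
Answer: $18$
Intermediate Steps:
$D = \frac{5}{8}$ ($D = \left(- \frac{1}{8}\right) \left(-5\right) = \frac{5}{8} \approx 0.625$)
$A = - \frac{25}{2}$ ($A = 4 \left(-5\right) \frac{5}{8} = \left(-20\right) \frac{5}{8} = - \frac{25}{2} \approx -12.5$)
$t{\left(q \right)} = -18$ ($t{\left(q \right)} = -6 - 12 = -18$)
$d = -18$
$- d = \left(-1\right) \left(-18\right) = 18$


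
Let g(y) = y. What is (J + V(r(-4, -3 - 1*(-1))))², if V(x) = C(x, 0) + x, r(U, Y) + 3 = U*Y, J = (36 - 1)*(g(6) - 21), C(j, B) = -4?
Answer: 274576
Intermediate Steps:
J = -525 (J = (36 - 1)*(6 - 21) = 35*(-15) = -525)
r(U, Y) = -3 + U*Y
V(x) = -4 + x
(J + V(r(-4, -3 - 1*(-1))))² = (-525 + (-4 + (-3 - 4*(-3 - 1*(-1)))))² = (-525 + (-4 + (-3 - 4*(-3 + 1))))² = (-525 + (-4 + (-3 - 4*(-2))))² = (-525 + (-4 + (-3 + 8)))² = (-525 + (-4 + 5))² = (-525 + 1)² = (-524)² = 274576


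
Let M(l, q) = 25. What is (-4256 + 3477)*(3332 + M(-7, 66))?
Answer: -2615103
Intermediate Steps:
(-4256 + 3477)*(3332 + M(-7, 66)) = (-4256 + 3477)*(3332 + 25) = -779*3357 = -2615103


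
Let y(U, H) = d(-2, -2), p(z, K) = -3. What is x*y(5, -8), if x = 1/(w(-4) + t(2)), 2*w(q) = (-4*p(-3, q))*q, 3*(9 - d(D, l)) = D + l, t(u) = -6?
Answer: -31/90 ≈ -0.34444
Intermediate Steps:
d(D, l) = 9 - D/3 - l/3 (d(D, l) = 9 - (D + l)/3 = 9 + (-D/3 - l/3) = 9 - D/3 - l/3)
y(U, H) = 31/3 (y(U, H) = 9 - ⅓*(-2) - ⅓*(-2) = 9 + ⅔ + ⅔ = 31/3)
w(q) = 6*q (w(q) = ((-4*(-3))*q)/2 = (12*q)/2 = 6*q)
x = -1/30 (x = 1/(6*(-4) - 6) = 1/(-24 - 6) = 1/(-30) = -1/30 ≈ -0.033333)
x*y(5, -8) = -1/30*31/3 = -31/90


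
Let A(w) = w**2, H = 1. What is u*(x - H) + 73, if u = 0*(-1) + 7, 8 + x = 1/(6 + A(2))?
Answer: 107/10 ≈ 10.700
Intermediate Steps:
x = -79/10 (x = -8 + 1/(6 + 2**2) = -8 + 1/(6 + 4) = -8 + 1/10 = -79/10 ≈ -7.9000)
u = 7 (u = 0 + 7 = 7)
u*(x - H) + 73 = 7*(-79/10 - 1*1) + 73 = 7*(-79/10 - 1) + 73 = 7*(-89/10) + 73 = -623/10 + 73 = 107/10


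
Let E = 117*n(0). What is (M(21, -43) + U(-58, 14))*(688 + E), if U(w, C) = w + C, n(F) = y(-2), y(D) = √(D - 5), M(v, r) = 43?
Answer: -688 - 117*I*√7 ≈ -688.0 - 309.55*I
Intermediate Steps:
y(D) = √(-5 + D)
n(F) = I*√7 (n(F) = √(-5 - 2) = √(-7) = I*√7)
U(w, C) = C + w
E = 117*I*√7 (E = 117*(I*√7) = 117*I*√7 ≈ 309.55*I)
(M(21, -43) + U(-58, 14))*(688 + E) = (43 + (14 - 58))*(688 + 117*I*√7) = (43 - 44)*(688 + 117*I*√7) = -(688 + 117*I*√7) = -688 - 117*I*√7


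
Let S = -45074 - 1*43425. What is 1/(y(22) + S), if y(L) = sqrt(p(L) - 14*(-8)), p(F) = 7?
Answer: -88499/7832072882 - sqrt(119)/7832072882 ≈ -1.1301e-5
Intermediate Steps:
S = -88499 (S = -45074 - 43425 = -88499)
y(L) = sqrt(119) (y(L) = sqrt(7 - 14*(-8)) = sqrt(7 + 112) = sqrt(119))
1/(y(22) + S) = 1/(sqrt(119) - 88499) = 1/(-88499 + sqrt(119))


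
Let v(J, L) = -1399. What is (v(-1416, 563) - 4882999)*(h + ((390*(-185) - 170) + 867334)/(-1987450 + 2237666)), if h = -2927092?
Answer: 894338716067075371/62554 ≈ 1.4297e+13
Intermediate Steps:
(v(-1416, 563) - 4882999)*(h + ((390*(-185) - 170) + 867334)/(-1987450 + 2237666)) = (-1399 - 4882999)*(-2927092 + ((390*(-185) - 170) + 867334)/(-1987450 + 2237666)) = -4884398*(-2927092 + ((-72150 - 170) + 867334)/250216) = -4884398*(-2927092 + (-72320 + 867334)*(1/250216)) = -4884398*(-2927092 + 795014*(1/250216)) = -4884398*(-2927092 + 397507/125108) = -4884398*(-366202228429/125108) = 894338716067075371/62554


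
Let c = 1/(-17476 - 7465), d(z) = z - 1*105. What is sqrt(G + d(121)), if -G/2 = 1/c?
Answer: sqrt(49898) ≈ 223.38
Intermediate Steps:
d(z) = -105 + z (d(z) = z - 105 = -105 + z)
c = -1/24941 (c = 1/(-24941) = -1/24941 ≈ -4.0095e-5)
G = 49882 (G = -2/(-1/24941) = -2*(-24941) = 49882)
sqrt(G + d(121)) = sqrt(49882 + (-105 + 121)) = sqrt(49882 + 16) = sqrt(49898)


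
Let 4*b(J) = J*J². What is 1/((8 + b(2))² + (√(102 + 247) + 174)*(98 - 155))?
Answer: -9818/95259223 + 57*√349/95259223 ≈ -9.1888e-5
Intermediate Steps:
b(J) = J³/4 (b(J) = (J*J²)/4 = J³/4)
1/((8 + b(2))² + (√(102 + 247) + 174)*(98 - 155)) = 1/((8 + (¼)*2³)² + (√(102 + 247) + 174)*(98 - 155)) = 1/((8 + (¼)*8)² + (√349 + 174)*(-57)) = 1/((8 + 2)² + (174 + √349)*(-57)) = 1/(10² + (-9918 - 57*√349)) = 1/(100 + (-9918 - 57*√349)) = 1/(-9818 - 57*√349)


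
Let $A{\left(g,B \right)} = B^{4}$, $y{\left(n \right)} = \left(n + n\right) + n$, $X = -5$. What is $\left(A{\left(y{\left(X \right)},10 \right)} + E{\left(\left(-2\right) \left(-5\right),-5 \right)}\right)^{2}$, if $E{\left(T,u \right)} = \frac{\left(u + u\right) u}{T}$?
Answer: $100100025$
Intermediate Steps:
$y{\left(n \right)} = 3 n$ ($y{\left(n \right)} = 2 n + n = 3 n$)
$E{\left(T,u \right)} = \frac{2 u^{2}}{T}$ ($E{\left(T,u \right)} = \frac{2 u u}{T} = \frac{2 u^{2}}{T}$)
$\left(A{\left(y{\left(X \right)},10 \right)} + E{\left(\left(-2\right) \left(-5\right),-5 \right)}\right)^{2} = \left(10^{4} + \frac{2 \left(-5\right)^{2}}{\left(-2\right) \left(-5\right)}\right)^{2} = \left(10000 + 2 \cdot \frac{1}{10} \cdot 25\right)^{2} = \left(10000 + 5\right)^{2} = 10005^{2} = 100100025$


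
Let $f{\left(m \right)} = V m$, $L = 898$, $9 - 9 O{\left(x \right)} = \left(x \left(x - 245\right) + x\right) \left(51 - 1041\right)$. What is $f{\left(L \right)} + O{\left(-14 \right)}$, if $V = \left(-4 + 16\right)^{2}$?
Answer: $526633$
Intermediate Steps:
$O{\left(x \right)} = 1 + 110 x + 110 x \left(-245 + x\right)$ ($O{\left(x \right)} = 1 - \frac{\left(x \left(x - 245\right) + x\right) \left(51 - 1041\right)}{9} = 1 - \frac{\left(x \left(-245 + x\right) + x\right) \left(-990\right)}{9} = 1 - \frac{\left(x + x \left(-245 + x\right)\right) \left(-990\right)}{9} = 1 - \frac{- 990 x - 990 x \left(-245 + x\right)}{9} = 1 + \left(110 x + 110 x \left(-245 + x\right)\right) = 1 + 110 x + 110 x \left(-245 + x\right)$)
$V = 144$ ($V = 12^{2} = 144$)
$f{\left(m \right)} = 144 m$
$f{\left(L \right)} + O{\left(-14 \right)} = 144 \cdot 898 + \left(1 - -375760 + 110 \left(-14\right)^{2}\right) = 129312 + \left(1 + 375760 + 110 \cdot 196\right) = 129312 + \left(1 + 375760 + 21560\right) = 129312 + 397321 = 526633$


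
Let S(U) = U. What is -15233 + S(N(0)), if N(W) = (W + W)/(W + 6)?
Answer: -15233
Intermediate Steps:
N(W) = 2*W/(6 + W) (N(W) = (2*W)/(6 + W) = 2*W/(6 + W))
-15233 + S(N(0)) = -15233 + 2*0/(6 + 0) = -15233 + 2*0/6 = -15233 + 2*0*(1/6) = -15233 + 0 = -15233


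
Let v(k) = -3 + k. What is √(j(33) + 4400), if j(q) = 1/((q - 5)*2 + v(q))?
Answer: √32542486/86 ≈ 66.333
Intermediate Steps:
j(q) = 1/(-13 + 3*q) (j(q) = 1/((q - 5)*2 + (-3 + q)) = 1/((-5 + q)*2 + (-3 + q)) = 1/((-10 + 2*q) + (-3 + q)) = 1/(-13 + 3*q))
√(j(33) + 4400) = √(1/(-13 + 3*33) + 4400) = √(1/(-13 + 99) + 4400) = √(1/86 + 4400) = √(378401/86) = √32542486/86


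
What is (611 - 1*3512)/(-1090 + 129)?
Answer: 2901/961 ≈ 3.0187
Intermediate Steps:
(611 - 1*3512)/(-1090 + 129) = (611 - 3512)/(-961) = -2901*(-1/961) = 2901/961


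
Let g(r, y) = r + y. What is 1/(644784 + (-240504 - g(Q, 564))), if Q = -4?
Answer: 1/403720 ≈ 2.4770e-6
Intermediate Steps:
1/(644784 + (-240504 - g(Q, 564))) = 1/(644784 + (-240504 - (-4 + 564))) = 1/(644784 + (-240504 - 1*560)) = 1/(644784 + (-240504 - 560)) = 1/(644784 - 241064) = 1/403720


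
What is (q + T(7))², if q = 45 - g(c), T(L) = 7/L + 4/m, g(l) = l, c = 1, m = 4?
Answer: 2116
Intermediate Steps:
T(L) = 1 + 7/L (T(L) = 7/L + 4/4 = 7/L + 4*(¼) = 7/L + 1 = 1 + 7/L)
q = 44 (q = 45 - 1*1 = 45 - 1 = 44)
(q + T(7))² = (44 + (7 + 7)/7)² = (44 + (⅐)*14)² = (44 + 2)² = 46² = 2116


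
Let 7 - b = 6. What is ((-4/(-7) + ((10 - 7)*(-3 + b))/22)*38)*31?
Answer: 27094/77 ≈ 351.87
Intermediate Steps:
b = 1 (b = 7 - 1*6 = 7 - 6 = 1)
((-4/(-7) + ((10 - 7)*(-3 + b))/22)*38)*31 = ((-4/(-7) + ((10 - 7)*(-3 + 1))/22)*38)*31 = ((-4*(-1/7) + (3*(-2))*(1/22))*38)*31 = ((4/7 - 6*1/22)*38)*31 = ((4/7 - 3/11)*38)*31 = ((23/77)*38)*31 = (874/77)*31 = 27094/77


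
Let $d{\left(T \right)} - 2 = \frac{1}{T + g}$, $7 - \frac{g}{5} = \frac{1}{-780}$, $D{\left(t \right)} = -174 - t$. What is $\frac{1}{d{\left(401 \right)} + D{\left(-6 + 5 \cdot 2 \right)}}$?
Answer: $- \frac{68017}{11970836} \approx -0.0056819$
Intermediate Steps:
$g = \frac{5461}{156}$ ($g = 35 - \frac{5}{-780} = 35 - - \frac{1}{156} = 35 + \frac{1}{156} = \frac{5461}{156} \approx 35.006$)
$d{\left(T \right)} = 2 + \frac{1}{\frac{5461}{156} + T}$ ($d{\left(T \right)} = 2 + \frac{1}{T + \frac{5461}{156}} = 2 + \frac{1}{\frac{5461}{156} + T}$)
$\frac{1}{d{\left(401 \right)} + D{\left(-6 + 5 \cdot 2 \right)}} = \frac{1}{\frac{2 \left(5539 + 156 \cdot 401\right)}{5461 + 156 \cdot 401} - \left(168 + 10\right)} = \frac{1}{\frac{2 \left(5539 + 62556\right)}{5461 + 62556} - 178} = \frac{1}{2 \cdot \frac{1}{68017} \cdot 68095 - 178} = \frac{1}{\frac{136190}{68017} - 178} = \frac{1}{- \frac{11970836}{68017}} = - \frac{68017}{11970836}$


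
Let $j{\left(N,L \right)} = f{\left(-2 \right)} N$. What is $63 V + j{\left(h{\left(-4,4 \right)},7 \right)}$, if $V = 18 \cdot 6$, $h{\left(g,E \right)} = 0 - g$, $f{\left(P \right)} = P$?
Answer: $6796$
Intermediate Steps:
$h{\left(g,E \right)} = - g$
$V = 108$
$j{\left(N,L \right)} = - 2 N$
$63 V + j{\left(h{\left(-4,4 \right)},7 \right)} = 63 \cdot 108 - 2 \left(\left(-1\right) \left(-4\right)\right) = 6804 - 8 = 6796$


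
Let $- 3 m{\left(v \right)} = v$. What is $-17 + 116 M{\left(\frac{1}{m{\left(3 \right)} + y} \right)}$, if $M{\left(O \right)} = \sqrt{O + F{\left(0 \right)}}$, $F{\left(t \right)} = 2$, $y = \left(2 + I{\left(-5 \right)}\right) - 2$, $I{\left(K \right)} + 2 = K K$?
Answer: $-17 + \frac{174 \sqrt{110}}{11} \approx 148.9$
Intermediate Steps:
$I{\left(K \right)} = -2 + K^{2}$ ($I{\left(K \right)} = -2 + K K = -2 + K^{2}$)
$y = 23$ ($y = \left(2 - \left(2 - \left(-5\right)^{2}\right)\right) - 2 = \left(2 + \left(-2 + 25\right)\right) - 2 = \left(2 + 23\right) - 2 = 25 - 2 = 23$)
$m{\left(v \right)} = - \frac{v}{3}$
$M{\left(O \right)} = \sqrt{2 + O}$ ($M{\left(O \right)} = \sqrt{O + 2} = \sqrt{2 + O}$)
$-17 + 116 M{\left(\frac{1}{m{\left(3 \right)} + y} \right)} = -17 + 116 \sqrt{2 + \frac{1}{\left(- \frac{1}{3}\right) 3 + 23}} = -17 + 116 \sqrt{2 + \frac{1}{-1 + 23}} = -17 + 116 \sqrt{2 + \frac{1}{22}} = -17 + 116 \sqrt{\frac{45}{22}} = -17 + 116 \frac{3 \sqrt{110}}{22} = -17 + \frac{174 \sqrt{110}}{11}$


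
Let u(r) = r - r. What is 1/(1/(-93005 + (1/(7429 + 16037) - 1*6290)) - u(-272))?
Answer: -2330056469/23466 ≈ -99295.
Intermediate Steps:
u(r) = 0
1/(1/(-93005 + (1/(7429 + 16037) - 1*6290)) - u(-272)) = 1/(1/(-93005 + (1/(7429 + 16037) - 1*6290)) - 1*0) = 1/(1/(-93005 + (1/23466 - 6290)) + 0) = 1/(1/(-93005 - 147601139/23466) + 0) = 1/(1/(-2330056469/23466) + 0) = 1/(-23466/2330056469 + 0) = 1/(-23466/2330056469) = -2330056469/23466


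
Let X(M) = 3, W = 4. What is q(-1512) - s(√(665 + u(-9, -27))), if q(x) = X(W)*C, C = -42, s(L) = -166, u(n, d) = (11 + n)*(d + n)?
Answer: 40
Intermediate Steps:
q(x) = -126 (q(x) = 3*(-42) = -126)
q(-1512) - s(√(665 + u(-9, -27))) = -126 - 1*(-166) = -126 + 166 = 40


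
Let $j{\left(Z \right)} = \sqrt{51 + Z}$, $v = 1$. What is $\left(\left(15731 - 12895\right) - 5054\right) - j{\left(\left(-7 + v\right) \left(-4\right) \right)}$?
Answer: $-2218 - 5 \sqrt{3} \approx -2226.7$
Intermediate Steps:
$\left(\left(15731 - 12895\right) - 5054\right) - j{\left(\left(-7 + v\right) \left(-4\right) \right)} = \left(\left(15731 - 12895\right) - 5054\right) - \sqrt{51 + \left(-7 + 1\right) \left(-4\right)} = \left(2836 - 5054\right) - \sqrt{51 - -24} = -2218 - \sqrt{51 + 24} = -2218 - \sqrt{75} = -2218 - 5 \sqrt{3}$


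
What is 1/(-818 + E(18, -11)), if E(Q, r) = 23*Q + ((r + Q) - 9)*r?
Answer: -1/382 ≈ -0.0026178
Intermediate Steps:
E(Q, r) = 23*Q + r*(-9 + Q + r) (E(Q, r) = 23*Q + ((Q + r) - 9)*r = 23*Q + (-9 + Q + r)*r = 23*Q + r*(-9 + Q + r))
1/(-818 + E(18, -11)) = 1/(-818 + ((-11)² - 9*(-11) + 23*18 + 18*(-11))) = 1/(-818 + (121 + 99 + 414 - 198)) = 1/(-818 + 436) = 1/(-382) = -1/382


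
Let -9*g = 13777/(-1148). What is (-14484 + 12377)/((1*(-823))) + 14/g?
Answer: 148073443/11338471 ≈ 13.059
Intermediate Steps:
g = 13777/10332 (g = -13777/(9*(-1148)) = -13777*(-1)/(9*1148) = -⅑*(-13777/1148) = 13777/10332 ≈ 1.3334)
(-14484 + 12377)/((1*(-823))) + 14/g = (-14484 + 12377)/((1*(-823))) + 14/(13777/10332) = -2107/(-823) + 14*(10332/13777) = -2107*(-1/823) + 144648/13777 = 2107/823 + 144648/13777 = 148073443/11338471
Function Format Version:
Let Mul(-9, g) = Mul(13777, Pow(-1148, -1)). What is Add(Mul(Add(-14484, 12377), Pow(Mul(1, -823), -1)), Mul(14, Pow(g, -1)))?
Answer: Rational(148073443, 11338471) ≈ 13.059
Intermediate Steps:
g = Rational(13777, 10332) (g = Mul(Rational(-1, 9), Mul(13777, Pow(-1148, -1))) = Mul(Rational(-1, 9), Mul(13777, Rational(-1, 1148))) = Mul(Rational(-1, 9), Rational(-13777, 1148)) = Rational(13777, 10332) ≈ 1.3334)
Add(Mul(Add(-14484, 12377), Pow(Mul(1, -823), -1)), Mul(14, Pow(g, -1))) = Add(Mul(Add(-14484, 12377), Pow(Mul(1, -823), -1)), Mul(14, Pow(Rational(13777, 10332), -1))) = Add(Mul(-2107, Pow(-823, -1)), Mul(14, Rational(10332, 13777))) = Add(Mul(-2107, Rational(-1, 823)), Rational(144648, 13777)) = Add(Rational(2107, 823), Rational(144648, 13777)) = Rational(148073443, 11338471)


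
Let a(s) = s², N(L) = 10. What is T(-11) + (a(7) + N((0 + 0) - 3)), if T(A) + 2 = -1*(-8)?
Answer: 65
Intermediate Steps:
T(A) = 6 (T(A) = -2 - 1*(-8) = -2 + 8 = 6)
T(-11) + (a(7) + N((0 + 0) - 3)) = 6 + (7² + 10) = 6 + (49 + 10) = 6 + 59 = 65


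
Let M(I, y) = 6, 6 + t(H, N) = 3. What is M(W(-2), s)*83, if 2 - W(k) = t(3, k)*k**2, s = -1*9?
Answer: 498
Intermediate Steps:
t(H, N) = -3 (t(H, N) = -6 + 3 = -3)
s = -9
W(k) = 2 + 3*k**2 (W(k) = 2 - (-3)*k**2 = 2 + 3*k**2)
M(W(-2), s)*83 = 6*83 = 498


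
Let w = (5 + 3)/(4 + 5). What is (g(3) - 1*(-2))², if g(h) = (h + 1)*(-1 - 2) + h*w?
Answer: 484/9 ≈ 53.778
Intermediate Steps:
w = 8/9 ≈ 0.88889
g(h) = -3 - 19*h/9 (g(h) = (h + 1)*(-1 - 2) + h*(8/9) = (1 + h)*(-3) + 8*h/9 = (-3 - 3*h) + 8*h/9 = -3 - 19*h/9)
(g(3) - 1*(-2))² = ((-3 - 19/9*3) - 1*(-2))² = ((-3 - 19/3) + 2)² = (-28/3 + 2)² = (-22/3)² = 484/9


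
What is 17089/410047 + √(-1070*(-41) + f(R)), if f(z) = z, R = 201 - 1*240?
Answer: 17089/410047 + √43831 ≈ 209.40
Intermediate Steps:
R = -39 (R = 201 - 240 = -39)
17089/410047 + √(-1070*(-41) + f(R)) = 17089/410047 + √(-1070*(-41) - 39) = 17089*(1/410047) + √(43870 - 39) = 17089/410047 + √43831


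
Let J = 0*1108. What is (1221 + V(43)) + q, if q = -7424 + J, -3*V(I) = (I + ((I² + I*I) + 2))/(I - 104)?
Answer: -1131406/183 ≈ -6182.5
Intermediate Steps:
J = 0
V(I) = -(2 + I + 2*I²)/(3*(-104 + I)) (V(I) = -(I + ((I² + I*I) + 2))/(3*(I - 104)) = -(I + ((I² + I²) + 2))/(3*(-104 + I)) = -(I + (2*I² + 2))/(3*(-104 + I)) = -(I + (2 + 2*I²))/(3*(-104 + I)) = -(2 + I + 2*I²)/(3*(-104 + I)))
q = -7424 (q = -7424 + 0 = -7424)
(1221 + V(43)) + q = (1221 + (-2 - 1*43 - 2*43²)/(3*(-104 + 43))) - 7424 = (1221 + (⅓)*(-2 - 43 - 2*1849)/(-61)) - 7424 = (1221 + (⅓)*(-1/61)*(-2 - 43 - 3698)) - 7424 = (1221 + (⅓)*(-1/61)*(-3743)) - 7424 = (1221 + 3743/183) - 7424 = 227186/183 - 7424 = -1131406/183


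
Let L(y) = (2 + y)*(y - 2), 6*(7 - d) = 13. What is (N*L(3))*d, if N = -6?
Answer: -145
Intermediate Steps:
d = 29/6 (d = 7 - ⅙*13 = 7 - 13/6 = 29/6 ≈ 4.8333)
L(y) = (-2 + y)*(2 + y) (L(y) = (2 + y)*(-2 + y) = (-2 + y)*(2 + y))
(N*L(3))*d = -6*(-4 + 3²)*(29/6) = -6*(-4 + 9)*(29/6) = -6*5*(29/6) = -30*29/6 = -145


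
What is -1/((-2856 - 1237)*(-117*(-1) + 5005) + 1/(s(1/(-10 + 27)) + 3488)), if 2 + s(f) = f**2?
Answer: 1007455/21120635199141 ≈ 4.7700e-8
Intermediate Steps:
s(f) = -2 + f**2
-1/((-2856 - 1237)*(-117*(-1) + 5005) + 1/(s(1/(-10 + 27)) + 3488)) = -1/((-2856 - 1237)*(-117*(-1) + 5005) + 1/((-2 + (1/(-10 + 27))**2) + 3488)) = -1/(-4093*(117 + 5005) + 1/((-2 + (1/17)**2) + 3488)) = -1/(-4093*5122 + 1/((-2 + (1/17)**2) + 3488)) = -1/(-20964346 + 1/((-2 + 1/289) + 3488)) = -1/(-20964346 + 1/(-577/289 + 3488)) = -1/(-20964346 + 1/(1007455/289)) = -1/(-20964346 + 289/1007455) = -1/(-21120635199141/1007455) = -1*(-1007455/21120635199141) = 1007455/21120635199141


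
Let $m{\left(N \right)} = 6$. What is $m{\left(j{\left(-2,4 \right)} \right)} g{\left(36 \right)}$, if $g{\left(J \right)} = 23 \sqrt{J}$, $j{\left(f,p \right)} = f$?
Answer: $828$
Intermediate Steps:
$m{\left(j{\left(-2,4 \right)} \right)} g{\left(36 \right)} = 6 \cdot 23 \sqrt{36} = 6 \cdot 23 \cdot 6 = 6 \cdot 138 = 828$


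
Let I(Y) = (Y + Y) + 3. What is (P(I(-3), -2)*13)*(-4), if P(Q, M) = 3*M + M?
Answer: 416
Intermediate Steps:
I(Y) = 3 + 2*Y (I(Y) = 2*Y + 3 = 3 + 2*Y)
P(Q, M) = 4*M
(P(I(-3), -2)*13)*(-4) = ((4*(-2))*13)*(-4) = -8*13*(-4) = -104*(-4) = 416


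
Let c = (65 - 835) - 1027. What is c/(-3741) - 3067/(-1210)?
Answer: 4549339/1508870 ≈ 3.0151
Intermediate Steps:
c = -1797 (c = -770 - 1027 = -1797)
c/(-3741) - 3067/(-1210) = -1797/(-3741) - 3067/(-1210) = -1797*(-1/3741) - 3067*(-1/1210) = 599/1247 + 3067/1210 = 4549339/1508870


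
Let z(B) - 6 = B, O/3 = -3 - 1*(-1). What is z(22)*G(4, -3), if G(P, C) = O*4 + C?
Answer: -756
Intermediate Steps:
O = -6 (O = 3*(-3 - 1*(-1)) = 3*(-3 + 1) = 3*(-2) = -6)
z(B) = 6 + B
G(P, C) = -24 + C (G(P, C) = -6*4 + C = -24 + C)
z(22)*G(4, -3) = (6 + 22)*(-24 - 3) = 28*(-27) = -756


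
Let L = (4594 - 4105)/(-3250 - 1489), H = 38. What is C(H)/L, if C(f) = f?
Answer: -180082/489 ≈ -368.27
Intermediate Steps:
L = -489/4739 (L = 489/(-4739) = 489*(-1/4739) = -489/4739 ≈ -0.10319)
C(H)/L = 38/(-489/4739) = 38*(-4739/489) = -180082/489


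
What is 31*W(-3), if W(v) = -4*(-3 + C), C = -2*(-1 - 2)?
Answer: -372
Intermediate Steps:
C = 6 (C = -2*(-3) = 6)
W(v) = -12 (W(v) = -4*(-3 + 6) = -4*3 = -12)
31*W(-3) = 31*(-12) = -372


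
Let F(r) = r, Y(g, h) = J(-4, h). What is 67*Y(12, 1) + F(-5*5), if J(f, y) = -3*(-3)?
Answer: 578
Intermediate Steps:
J(f, y) = 9
Y(g, h) = 9
67*Y(12, 1) + F(-5*5) = 67*9 - 5*5 = 603 - 25 = 578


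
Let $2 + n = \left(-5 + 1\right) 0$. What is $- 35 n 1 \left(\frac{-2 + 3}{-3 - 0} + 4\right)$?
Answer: $\frac{770}{3} \approx 256.67$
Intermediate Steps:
$n = -2$ ($n = -2 + \left(-5 + 1\right) 0 = -2 - 0 = -2 + 0 = -2$)
$- 35 n 1 \left(\frac{-2 + 3}{-3 - 0} + 4\right) = \left(-35\right) \left(-2\right) 1 \left(\frac{-2 + 3}{-3 - 0} + 4\right) = 70 \cdot 1 \left(1 \frac{1}{-3 + 0} + 4\right) = 70 \cdot 1 \left(1 \frac{1}{-3} + 4\right) = 70 \cdot 1 \left(1 \left(- \frac{1}{3}\right) + 4\right) = 70 \cdot 1 \left(- \frac{1}{3} + 4\right) = 70 \cdot 1 \cdot \frac{11}{3} = 70 \cdot \frac{11}{3} = \frac{770}{3}$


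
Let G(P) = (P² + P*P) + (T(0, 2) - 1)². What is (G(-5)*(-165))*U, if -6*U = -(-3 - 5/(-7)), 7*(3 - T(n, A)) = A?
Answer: 1141360/343 ≈ 3327.6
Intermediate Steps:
T(n, A) = 3 - A/7
U = -8/21 (U = -(-1)*(-3 - 5/(-7))/6 = -(-1)*(-3 - 5*(-⅐))/6 = -(-1)*(-3 + 5/7)/6 = -(-1)*(-16)/(6*7) = -⅙*16/7 = -8/21 ≈ -0.38095)
G(P) = 144/49 + 2*P² (G(P) = (P² + P*P) + ((3 - ⅐*2) - 1)² = (P² + P²) + ((3 - 2/7) - 1)² = 2*P² + (19/7 - 1)² = 2*P² + (12/7)² = 2*P² + 144/49 = 144/49 + 2*P²)
(G(-5)*(-165))*U = ((144/49 + 2*(-5)²)*(-165))*(-8/21) = ((144/49 + 2*25)*(-165))*(-8/21) = ((144/49 + 50)*(-165))*(-8/21) = ((2594/49)*(-165))*(-8/21) = -428010/49*(-8/21) = 1141360/343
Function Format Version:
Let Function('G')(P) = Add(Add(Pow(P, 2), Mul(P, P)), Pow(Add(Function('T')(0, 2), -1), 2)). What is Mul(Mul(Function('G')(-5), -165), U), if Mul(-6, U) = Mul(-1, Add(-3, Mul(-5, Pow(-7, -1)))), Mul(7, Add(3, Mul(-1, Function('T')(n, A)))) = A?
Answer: Rational(1141360, 343) ≈ 3327.6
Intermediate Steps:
Function('T')(n, A) = Add(3, Mul(Rational(-1, 7), A))
U = Rational(-8, 21) (U = Mul(Rational(-1, 6), Mul(-1, Add(-3, Mul(-5, Pow(-7, -1))))) = Mul(Rational(-1, 6), Mul(-1, Add(-3, Mul(-5, Rational(-1, 7))))) = Mul(Rational(-1, 6), Mul(-1, Add(-3, Rational(5, 7)))) = Mul(Rational(-1, 6), Mul(-1, Rational(-16, 7))) = Mul(Rational(-1, 6), Rational(16, 7)) = Rational(-8, 21) ≈ -0.38095)
Function('G')(P) = Add(Rational(144, 49), Mul(2, Pow(P, 2))) (Function('G')(P) = Add(Add(Pow(P, 2), Mul(P, P)), Pow(Add(Add(3, Mul(Rational(-1, 7), 2)), -1), 2)) = Add(Add(Pow(P, 2), Pow(P, 2)), Pow(Add(Add(3, Rational(-2, 7)), -1), 2)) = Add(Mul(2, Pow(P, 2)), Pow(Add(Rational(19, 7), -1), 2)) = Add(Mul(2, Pow(P, 2)), Pow(Rational(12, 7), 2)) = Add(Mul(2, Pow(P, 2)), Rational(144, 49)) = Add(Rational(144, 49), Mul(2, Pow(P, 2))))
Mul(Mul(Function('G')(-5), -165), U) = Mul(Mul(Add(Rational(144, 49), Mul(2, Pow(-5, 2))), -165), Rational(-8, 21)) = Mul(Mul(Add(Rational(144, 49), Mul(2, 25)), -165), Rational(-8, 21)) = Mul(Mul(Add(Rational(144, 49), 50), -165), Rational(-8, 21)) = Mul(Mul(Rational(2594, 49), -165), Rational(-8, 21)) = Mul(Rational(-428010, 49), Rational(-8, 21)) = Rational(1141360, 343)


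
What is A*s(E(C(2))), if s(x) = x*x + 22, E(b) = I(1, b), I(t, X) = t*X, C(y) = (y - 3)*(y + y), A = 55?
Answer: 2090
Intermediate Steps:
C(y) = 2*y*(-3 + y) (C(y) = (-3 + y)*(2*y) = 2*y*(-3 + y))
I(t, X) = X*t
E(b) = b (E(b) = b*1 = b)
s(x) = 22 + x**2 (s(x) = x**2 + 22 = 22 + x**2)
A*s(E(C(2))) = 55*(22 + (2*2*(-3 + 2))**2) = 55*(22 + (2*2*(-1))**2) = 55*(22 + (-4)**2) = 55*(22 + 16) = 55*38 = 2090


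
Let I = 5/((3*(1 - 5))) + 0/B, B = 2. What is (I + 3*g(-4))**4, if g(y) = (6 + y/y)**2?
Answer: 9573337234561/20736 ≈ 4.6168e+8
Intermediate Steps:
g(y) = 49 (g(y) = (6 + 1)**2 = 7**2 = 49)
I = -5/12 (I = 5/((3*(1 - 5))) + 0/2 = 5/((3*(-4))) + 0*(1/2) = 5/(-12) + 0 = 5*(-1/12) + 0 = -5/12 + 0 = -5/12 ≈ -0.41667)
(I + 3*g(-4))**4 = (-5/12 + 3*49)**4 = (-5/12 + 147)**4 = (1759/12)**4 = 9573337234561/20736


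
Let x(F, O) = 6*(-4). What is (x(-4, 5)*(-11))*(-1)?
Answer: -264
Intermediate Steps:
x(F, O) = -24
(x(-4, 5)*(-11))*(-1) = -24*(-11)*(-1) = 264*(-1) = -264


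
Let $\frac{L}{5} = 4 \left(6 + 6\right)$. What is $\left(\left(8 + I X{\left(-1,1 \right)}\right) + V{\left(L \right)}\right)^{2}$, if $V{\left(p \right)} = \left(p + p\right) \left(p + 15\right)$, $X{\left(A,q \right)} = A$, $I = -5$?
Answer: $14984942569$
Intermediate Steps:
$L = 240$ ($L = 5 \cdot 4 \left(6 + 6\right) = 5 \cdot 4 \cdot 12 = 5 \cdot 48 = 240$)
$V{\left(p \right)} = 2 p \left(15 + p\right)$
$\left(\left(8 + I X{\left(-1,1 \right)}\right) + V{\left(L \right)}\right)^{2} = \left(\left(8 - -5\right) + 2 \cdot 240 \left(15 + 240\right)\right)^{2} = \left(\left(8 + 5\right) + 2 \cdot 240 \cdot 255\right)^{2} = \left(13 + 122400\right)^{2} = 122413^{2} = 14984942569$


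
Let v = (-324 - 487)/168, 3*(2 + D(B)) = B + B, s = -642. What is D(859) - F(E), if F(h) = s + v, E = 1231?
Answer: 204539/168 ≈ 1217.5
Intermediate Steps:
D(B) = -2 + 2*B/3 (D(B) = -2 + (B + B)/3 = -2 + (2*B)/3 = -2 + 2*B/3)
v = -811/168 (v = -811*1/168 = -811/168 ≈ -4.8274)
F(h) = -108667/168 (F(h) = -642 - 811/168 = -108667/168)
D(859) - F(E) = (-2 + (⅔)*859) - 1*(-108667/168) = (-2 + 1718/3) + 108667/168 = 1712/3 + 108667/168 = 204539/168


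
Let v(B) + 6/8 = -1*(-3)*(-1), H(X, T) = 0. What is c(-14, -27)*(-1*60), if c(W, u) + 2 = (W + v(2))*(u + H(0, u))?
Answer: -28635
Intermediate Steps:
v(B) = -15/4 (v(B) = -¾ - 1*(-3)*(-1) = -¾ + 3*(-1) = -¾ - 3 = -15/4)
c(W, u) = -2 + u*(-15/4 + W) (c(W, u) = -2 + (W - 15/4)*(u + 0) = -2 + (-15/4 + W)*u = -2 + u*(-15/4 + W))
c(-14, -27)*(-1*60) = (-2 - 15/4*(-27) - 14*(-27))*(-1*60) = (-2 + 405/4 + 378)*(-60) = (1909/4)*(-60) = -28635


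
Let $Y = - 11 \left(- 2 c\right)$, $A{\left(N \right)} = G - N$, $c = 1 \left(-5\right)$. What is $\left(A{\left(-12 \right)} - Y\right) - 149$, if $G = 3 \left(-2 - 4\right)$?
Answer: $-45$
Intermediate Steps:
$G = -18$ ($G = 3 \left(-6\right) = -18$)
$c = -5$
$A{\left(N \right)} = -18 - N$
$Y = -110$ ($Y = - 11 \left(\left(-2\right) \left(-5\right)\right) = \left(-11\right) 10 = -110$)
$\left(A{\left(-12 \right)} - Y\right) - 149 = \left(\left(-18 - -12\right) - -110\right) - 149 = \left(\left(-18 + 12\right) + 110\right) - 149 = \left(-6 + 110\right) - 149 = 104 - 149 = -45$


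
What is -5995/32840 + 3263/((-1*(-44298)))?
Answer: -15840959/145474632 ≈ -0.10889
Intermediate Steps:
-5995/32840 + 3263/((-1*(-44298))) = -5995*1/32840 + 3263/44298 = -1199/6568 + 3263*(1/44298) = -1199/6568 + 3263/44298 = -15840959/145474632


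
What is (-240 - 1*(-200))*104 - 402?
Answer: -4562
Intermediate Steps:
(-240 - 1*(-200))*104 - 402 = (-240 + 200)*104 - 402 = -40*104 - 402 = -4160 - 402 = -4562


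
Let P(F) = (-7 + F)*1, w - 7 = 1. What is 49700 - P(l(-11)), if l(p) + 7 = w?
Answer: 49706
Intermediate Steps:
w = 8 (w = 7 + 1 = 8)
l(p) = 1 (l(p) = -7 + 8 = 1)
P(F) = -7 + F
49700 - P(l(-11)) = 49700 - (-7 + 1) = 49700 - 1*(-6) = 49700 + 6 = 49706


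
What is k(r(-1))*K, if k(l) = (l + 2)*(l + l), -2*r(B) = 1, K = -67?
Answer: 201/2 ≈ 100.50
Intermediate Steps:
r(B) = -½ (r(B) = -½*1 = -½)
k(l) = 2*l*(2 + l) (k(l) = (2 + l)*(2*l) = 2*l*(2 + l))
k(r(-1))*K = (2*(-½)*(2 - ½))*(-67) = (2*(-½)*(3/2))*(-67) = -3/2*(-67) = 201/2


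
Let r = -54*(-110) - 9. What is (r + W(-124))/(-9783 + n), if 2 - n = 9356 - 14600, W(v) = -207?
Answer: -5724/4537 ≈ -1.2616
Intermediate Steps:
n = 5246 (n = 2 - (9356 - 14600) = 2 - 1*(-5244) = 2 + 5244 = 5246)
r = 5931 (r = 5940 - 9 = 5931)
(r + W(-124))/(-9783 + n) = (5931 - 207)/(-9783 + 5246) = 5724/(-4537) = 5724*(-1/4537) = -5724/4537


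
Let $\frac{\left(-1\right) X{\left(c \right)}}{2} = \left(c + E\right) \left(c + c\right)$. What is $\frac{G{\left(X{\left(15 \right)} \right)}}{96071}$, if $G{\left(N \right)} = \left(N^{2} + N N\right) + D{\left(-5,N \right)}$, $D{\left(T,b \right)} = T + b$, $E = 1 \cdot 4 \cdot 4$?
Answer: $\frac{6917335}{96071} \approx 72.002$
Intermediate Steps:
$E = 16$ ($E = 4 \cdot 4 = 16$)
$X{\left(c \right)} = - 4 c \left(16 + c\right)$ ($X{\left(c \right)} = - 2 \left(c + 16\right) \left(c + c\right) = - 2 \left(16 + c\right) 2 c = - 2 \cdot 2 c \left(16 + c\right) = - 4 c \left(16 + c\right)$)
$G{\left(N \right)} = -5 + N + 2 N^{2}$ ($G{\left(N \right)} = \left(N^{2} + N N\right) + \left(-5 + N\right) = \left(N^{2} + N^{2}\right) + \left(-5 + N\right) = 2 N^{2} + \left(-5 + N\right) = -5 + N + 2 N^{2}$)
$\frac{G{\left(X{\left(15 \right)} \right)}}{96071} = \frac{-5 - 60 \left(16 + 15\right) + 2 \left(\left(-4\right) 15 \left(16 + 15\right)\right)^{2}}{96071} = \left(-5 - 60 \cdot 31 + 2 \left(\left(-4\right) 15 \cdot 31\right)^{2}\right) \frac{1}{96071} = \left(-5 - 1860 + 2 \left(-1860\right)^{2}\right) \frac{1}{96071} = \left(-5 - 1860 + 2 \cdot 3459600\right) \frac{1}{96071} = \left(-5 - 1860 + 6919200\right) \frac{1}{96071} = 6917335 \cdot \frac{1}{96071} = \frac{6917335}{96071}$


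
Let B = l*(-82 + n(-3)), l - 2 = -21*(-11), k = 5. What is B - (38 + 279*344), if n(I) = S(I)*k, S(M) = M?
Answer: -118615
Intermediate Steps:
l = 233 (l = 2 - 21*(-11) = 2 + 231 = 233)
n(I) = 5*I (n(I) = I*5 = 5*I)
B = -22601 (B = 233*(-82 + 5*(-3)) = 233*(-82 - 15) = 233*(-97) = -22601)
B - (38 + 279*344) = -22601 - (38 + 279*344) = -22601 - (38 + 95976) = -22601 - 1*96014 = -22601 - 96014 = -118615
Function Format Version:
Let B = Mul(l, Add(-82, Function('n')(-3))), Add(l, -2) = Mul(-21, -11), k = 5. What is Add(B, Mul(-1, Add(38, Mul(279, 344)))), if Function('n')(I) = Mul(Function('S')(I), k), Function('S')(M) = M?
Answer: -118615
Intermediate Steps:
l = 233 (l = Add(2, Mul(-21, -11)) = Add(2, 231) = 233)
Function('n')(I) = Mul(5, I) (Function('n')(I) = Mul(I, 5) = Mul(5, I))
B = -22601 (B = Mul(233, Add(-82, Mul(5, -3))) = Mul(233, Add(-82, -15)) = Mul(233, -97) = -22601)
Add(B, Mul(-1, Add(38, Mul(279, 344)))) = Add(-22601, Mul(-1, Add(38, Mul(279, 344)))) = Add(-22601, Mul(-1, Add(38, 95976))) = Add(-22601, Mul(-1, 96014)) = Add(-22601, -96014) = -118615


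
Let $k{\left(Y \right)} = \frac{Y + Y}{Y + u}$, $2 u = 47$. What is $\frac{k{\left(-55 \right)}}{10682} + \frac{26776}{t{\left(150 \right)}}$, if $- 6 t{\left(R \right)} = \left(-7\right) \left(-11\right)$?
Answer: $- \frac{7722572054}{3701313} \approx -2086.4$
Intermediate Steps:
$u = \frac{47}{2}$ ($u = \frac{1}{2} \cdot 47 = \frac{47}{2} \approx 23.5$)
$k{\left(Y \right)} = \frac{2 Y}{\frac{47}{2} + Y}$ ($k{\left(Y \right)} = \frac{Y + Y}{Y + \frac{47}{2}} = \frac{2 Y}{\frac{47}{2} + Y}$)
$t{\left(R \right)} = - \frac{77}{6}$ ($t{\left(R \right)} = - \frac{\left(-7\right) \left(-11\right)}{6} = \left(- \frac{1}{6}\right) 77 = - \frac{77}{6}$)
$\frac{k{\left(-55 \right)}}{10682} + \frac{26776}{t{\left(150 \right)}} = \frac{4 \left(-55\right) \frac{1}{47 + 2 \left(-55\right)}}{10682} + \frac{26776}{- \frac{77}{6}} = 4 \left(-55\right) \frac{1}{47 - 110} \cdot \frac{1}{10682} + 26776 \left(- \frac{6}{77}\right) = 4 \left(-55\right) \frac{1}{-63} \cdot \frac{1}{10682} - \frac{160656}{77} = 4 \left(-55\right) \left(- \frac{1}{63}\right) \frac{1}{10682} - \frac{160656}{77} = \frac{220}{63} \cdot \frac{1}{10682} - \frac{160656}{77} = \frac{110}{336483} - \frac{160656}{77} = - \frac{7722572054}{3701313}$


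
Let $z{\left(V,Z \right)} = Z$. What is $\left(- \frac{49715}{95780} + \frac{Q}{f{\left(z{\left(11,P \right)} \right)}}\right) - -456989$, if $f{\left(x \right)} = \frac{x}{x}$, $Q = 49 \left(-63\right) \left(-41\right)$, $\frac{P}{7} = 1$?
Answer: $\frac{11178588793}{19156} \approx 5.8356 \cdot 10^{5}$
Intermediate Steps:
$P = 7$ ($P = 7 \cdot 1 = 7$)
$Q = 126567$ ($Q = \left(-3087\right) \left(-41\right) = 126567$)
$f{\left(x \right)} = 1$
$\left(- \frac{49715}{95780} + \frac{Q}{f{\left(z{\left(11,P \right)} \right)}}\right) - -456989 = \left(- \frac{49715}{95780} + \frac{126567}{1}\right) - -456989 = \left(\left(-49715\right) \frac{1}{95780} + 126567 \cdot 1\right) + 456989 = \left(- \frac{9943}{19156} + 126567\right) + 456989 = \frac{2424507509}{19156} + 456989 = \frac{11178588793}{19156}$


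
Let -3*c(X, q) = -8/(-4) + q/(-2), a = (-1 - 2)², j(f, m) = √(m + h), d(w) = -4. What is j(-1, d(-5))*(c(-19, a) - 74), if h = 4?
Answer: 0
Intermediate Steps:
j(f, m) = √(4 + m) (j(f, m) = √(m + 4) = √(4 + m))
a = 9 (a = (-3)² = 9)
c(X, q) = -⅔ + q/6 (c(X, q) = -(-8/(-4) + q/(-2))/3 = -(-8*(-¼) + q*(-½))/3 = -(2 - q/2)/3 = -⅔ + q/6)
j(-1, d(-5))*(c(-19, a) - 74) = √(4 - 4)*((-⅔ + (⅙)*9) - 74) = √0*((-⅔ + 3/2) - 74) = 0*(⅚ - 74) = 0*(-439/6) = 0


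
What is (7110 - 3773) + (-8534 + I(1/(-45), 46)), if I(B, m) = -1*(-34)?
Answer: -5163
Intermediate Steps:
I(B, m) = 34
(7110 - 3773) + (-8534 + I(1/(-45), 46)) = (7110 - 3773) + (-8534 + 34) = 3337 - 8500 = -5163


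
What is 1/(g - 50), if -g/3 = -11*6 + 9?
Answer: 1/121 ≈ 0.0082645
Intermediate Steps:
g = 171 (g = -3*(-11*6 + 9) = -3*(-66 + 9) = -3*(-57) = 171)
1/(g - 50) = 1/(171 - 50) = 1/121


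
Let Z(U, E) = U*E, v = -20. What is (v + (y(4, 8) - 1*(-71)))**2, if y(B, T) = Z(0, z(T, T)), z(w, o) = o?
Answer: 2601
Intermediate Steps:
Z(U, E) = E*U
y(B, T) = 0 (y(B, T) = T*0 = 0)
(v + (y(4, 8) - 1*(-71)))**2 = (-20 + (0 - 1*(-71)))**2 = (-20 + (0 + 71))**2 = (-20 + 71)**2 = 51**2 = 2601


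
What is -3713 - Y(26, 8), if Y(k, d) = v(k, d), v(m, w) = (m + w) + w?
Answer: -3755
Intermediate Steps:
v(m, w) = m + 2*w
Y(k, d) = k + 2*d
-3713 - Y(26, 8) = -3713 - (26 + 2*8) = -3713 - (26 + 16) = -3713 - 1*42 = -3713 - 42 = -3755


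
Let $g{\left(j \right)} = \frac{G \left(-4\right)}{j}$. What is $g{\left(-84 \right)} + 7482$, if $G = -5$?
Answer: $\frac{157117}{21} \approx 7481.8$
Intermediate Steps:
$g{\left(j \right)} = \frac{20}{j}$ ($g{\left(j \right)} = \frac{\left(-5\right) \left(-4\right)}{j} = \frac{20}{j}$)
$g{\left(-84 \right)} + 7482 = \frac{20}{-84} + 7482 = 20 \left(- \frac{1}{84}\right) + 7482 = - \frac{5}{21} + 7482 = \frac{157117}{21}$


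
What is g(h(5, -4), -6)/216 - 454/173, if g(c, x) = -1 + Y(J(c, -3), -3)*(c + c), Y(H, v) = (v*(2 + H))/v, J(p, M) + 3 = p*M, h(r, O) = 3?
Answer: -108617/37368 ≈ -2.9067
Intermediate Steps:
J(p, M) = -3 + M*p (J(p, M) = -3 + p*M = -3 + M*p)
Y(H, v) = 2 + H
g(c, x) = -1 + 2*c*(-1 - 3*c) (g(c, x) = -1 + (2 + (-3 - 3*c))*(c + c) = -1 + (-1 - 3*c)*(2*c) = -1 + 2*c*(-1 - 3*c))
g(h(5, -4), -6)/216 - 454/173 = (-1 - 2*3*(1 + 3*3))/216 - 454/173 = (-1 - 2*3*(1 + 9))*(1/216) - 454*1/173 = (-1 - 2*3*10)*(1/216) - 454/173 = (-1 - 60)*(1/216) - 454/173 = -61*1/216 - 454/173 = -61/216 - 454/173 = -108617/37368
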